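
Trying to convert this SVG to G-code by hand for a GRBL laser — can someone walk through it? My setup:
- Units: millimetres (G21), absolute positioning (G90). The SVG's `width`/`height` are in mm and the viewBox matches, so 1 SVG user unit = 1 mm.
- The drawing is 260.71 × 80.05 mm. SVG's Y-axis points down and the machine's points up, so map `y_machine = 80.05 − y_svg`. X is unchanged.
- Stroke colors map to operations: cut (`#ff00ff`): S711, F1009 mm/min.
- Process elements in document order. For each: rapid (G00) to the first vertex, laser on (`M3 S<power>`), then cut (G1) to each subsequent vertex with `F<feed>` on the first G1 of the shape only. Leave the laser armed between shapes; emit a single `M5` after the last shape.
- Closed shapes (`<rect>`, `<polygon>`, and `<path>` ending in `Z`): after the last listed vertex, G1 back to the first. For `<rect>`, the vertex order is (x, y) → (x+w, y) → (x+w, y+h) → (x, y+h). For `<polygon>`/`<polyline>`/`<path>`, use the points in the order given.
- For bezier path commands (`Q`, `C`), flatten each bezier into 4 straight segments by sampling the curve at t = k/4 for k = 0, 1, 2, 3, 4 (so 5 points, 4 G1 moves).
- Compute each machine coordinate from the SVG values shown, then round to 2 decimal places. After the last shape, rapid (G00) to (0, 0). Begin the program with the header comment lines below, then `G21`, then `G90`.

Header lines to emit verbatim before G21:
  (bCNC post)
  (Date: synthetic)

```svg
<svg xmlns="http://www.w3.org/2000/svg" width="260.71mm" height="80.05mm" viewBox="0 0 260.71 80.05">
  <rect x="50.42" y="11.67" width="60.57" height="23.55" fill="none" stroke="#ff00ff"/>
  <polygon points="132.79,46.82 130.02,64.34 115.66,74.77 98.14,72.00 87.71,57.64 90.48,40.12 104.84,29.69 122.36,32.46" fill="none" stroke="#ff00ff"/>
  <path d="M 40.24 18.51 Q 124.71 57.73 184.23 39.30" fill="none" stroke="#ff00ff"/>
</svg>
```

viewBox `0 0 260.71 80.05` with mm width/height → 1 unit = 1 mm. Flip: y_m = 80.05 − y_svg.

**Shape 1** — `<rect>` rectangle, stroke `#ff00ff` → cut (S711, F1009). Machine vertices: (50.42,68.38) → (110.99,68.38) → (110.99,44.83) → (50.42,44.83) → (50.42,68.38). Closed: final G1 returns to the first vertex.

**Shape 2** — `<polygon>` regular polygon, stroke `#ff00ff` → cut (S711, F1009). Machine vertices: (132.79,33.23) → (130.02,15.71) → (115.66,5.28) → (98.14,8.05) → (87.71,22.41) → (90.48,39.93) → (104.84,50.36) → (122.36,47.59) → (132.79,33.23). Closed: final G1 returns to the first vertex.

**Shape 3** — `<path>` quadratic bezier, stroke `#ff00ff` → cut (S711, F1009). Control points (SVG): P0=(40.24,18.51), P1=(124.71,57.73), P2=(184.23,39.30); sampled at t=k/4. Machine vertices: (40.24,61.54) → (80.92,45.53) → (118.47,36.73) → (152.91,35.14) → (184.23,40.75). Open path.

(bCNC post)
(Date: synthetic)
G21
G90
G00 X50.42 Y68.38
M3 S711
G1 X110.99 Y68.38 F1009
G1 X110.99 Y44.83
G1 X50.42 Y44.83
G1 X50.42 Y68.38
G00 X132.79 Y33.23
M3 S711
G1 X130.02 Y15.71 F1009
G1 X115.66 Y5.28
G1 X98.14 Y8.05
G1 X87.71 Y22.41
G1 X90.48 Y39.93
G1 X104.84 Y50.36
G1 X122.36 Y47.59
G1 X132.79 Y33.23
G00 X40.24 Y61.54
M3 S711
G1 X80.92 Y45.53 F1009
G1 X118.47 Y36.73
G1 X152.91 Y35.14
G1 X184.23 Y40.75
M5
G00 X0.00 Y0.00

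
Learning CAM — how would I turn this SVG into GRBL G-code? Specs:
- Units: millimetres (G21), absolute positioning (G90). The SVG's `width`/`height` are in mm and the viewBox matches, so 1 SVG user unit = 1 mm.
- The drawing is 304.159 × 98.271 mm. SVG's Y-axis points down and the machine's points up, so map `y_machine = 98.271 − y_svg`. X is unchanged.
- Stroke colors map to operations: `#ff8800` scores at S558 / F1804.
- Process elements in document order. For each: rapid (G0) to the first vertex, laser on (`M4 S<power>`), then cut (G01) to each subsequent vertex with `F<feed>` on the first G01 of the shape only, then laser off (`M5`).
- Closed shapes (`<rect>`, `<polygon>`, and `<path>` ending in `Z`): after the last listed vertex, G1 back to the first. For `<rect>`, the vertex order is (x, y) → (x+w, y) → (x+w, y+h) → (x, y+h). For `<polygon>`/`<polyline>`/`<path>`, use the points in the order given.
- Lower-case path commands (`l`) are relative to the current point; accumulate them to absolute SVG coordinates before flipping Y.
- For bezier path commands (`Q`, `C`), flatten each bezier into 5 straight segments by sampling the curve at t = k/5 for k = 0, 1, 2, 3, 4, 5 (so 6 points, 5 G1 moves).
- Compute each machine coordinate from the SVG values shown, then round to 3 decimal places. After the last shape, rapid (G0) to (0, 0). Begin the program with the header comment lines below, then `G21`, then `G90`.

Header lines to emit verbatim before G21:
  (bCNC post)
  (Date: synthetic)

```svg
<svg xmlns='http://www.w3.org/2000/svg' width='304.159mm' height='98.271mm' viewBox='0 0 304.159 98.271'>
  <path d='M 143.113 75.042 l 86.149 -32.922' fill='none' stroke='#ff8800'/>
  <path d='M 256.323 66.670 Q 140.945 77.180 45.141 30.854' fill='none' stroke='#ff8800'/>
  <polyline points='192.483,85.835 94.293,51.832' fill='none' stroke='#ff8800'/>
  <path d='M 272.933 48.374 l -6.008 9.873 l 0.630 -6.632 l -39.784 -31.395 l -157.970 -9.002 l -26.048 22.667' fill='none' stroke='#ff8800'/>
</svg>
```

viewBox `0 0 304.159 98.271` with mm width/height → 1 unit = 1 mm. Flip: y_m = 98.271 − y_svg.

**Shape 1** — `<path>` line segment, stroke `#ff8800` → score (S558, F1804). Machine vertices: (143.113,23.229) → (229.262,56.151). Open path.

**Shape 2** — `<path>` quadratic bezier, stroke `#ff8800` → score (S558, F1804). Control points (SVG): P0=(256.323,66.670), P1=(140.945,77.180), P2=(45.141,30.854); sampled at t=k/5. Machine vertices: (256.323,31.601) → (210.955,29.670) → (167.152,32.287) → (124.916,39.450) → (84.246,51.160) → (45.141,67.417). Open path.

**Shape 3** — `<polyline>` line segment, stroke `#ff8800` → score (S558, F1804). Machine vertices: (192.483,12.436) → (94.293,46.439). Open path.

**Shape 4** — `<path>` open polyline, stroke `#ff8800` → score (S558, F1804). Machine vertices: (272.933,49.897) → (266.925,40.024) → (267.555,46.656) → (227.771,78.051) → (69.801,87.053) → (43.753,64.386). Open path.

(bCNC post)
(Date: synthetic)
G21
G90
G0 X143.113 Y23.229
M4 S558
G01 X229.262 Y56.151 F1804
M5
G0 X256.323 Y31.601
M4 S558
G01 X210.955 Y29.670 F1804
G01 X167.152 Y32.287
G01 X124.916 Y39.450
G01 X84.246 Y51.160
G01 X45.141 Y67.417
M5
G0 X192.483 Y12.436
M4 S558
G01 X94.293 Y46.439 F1804
M5
G0 X272.933 Y49.897
M4 S558
G01 X266.925 Y40.024 F1804
G01 X267.555 Y46.656
G01 X227.771 Y78.051
G01 X69.801 Y87.053
G01 X43.753 Y64.386
M5
G0 X0.000 Y0.000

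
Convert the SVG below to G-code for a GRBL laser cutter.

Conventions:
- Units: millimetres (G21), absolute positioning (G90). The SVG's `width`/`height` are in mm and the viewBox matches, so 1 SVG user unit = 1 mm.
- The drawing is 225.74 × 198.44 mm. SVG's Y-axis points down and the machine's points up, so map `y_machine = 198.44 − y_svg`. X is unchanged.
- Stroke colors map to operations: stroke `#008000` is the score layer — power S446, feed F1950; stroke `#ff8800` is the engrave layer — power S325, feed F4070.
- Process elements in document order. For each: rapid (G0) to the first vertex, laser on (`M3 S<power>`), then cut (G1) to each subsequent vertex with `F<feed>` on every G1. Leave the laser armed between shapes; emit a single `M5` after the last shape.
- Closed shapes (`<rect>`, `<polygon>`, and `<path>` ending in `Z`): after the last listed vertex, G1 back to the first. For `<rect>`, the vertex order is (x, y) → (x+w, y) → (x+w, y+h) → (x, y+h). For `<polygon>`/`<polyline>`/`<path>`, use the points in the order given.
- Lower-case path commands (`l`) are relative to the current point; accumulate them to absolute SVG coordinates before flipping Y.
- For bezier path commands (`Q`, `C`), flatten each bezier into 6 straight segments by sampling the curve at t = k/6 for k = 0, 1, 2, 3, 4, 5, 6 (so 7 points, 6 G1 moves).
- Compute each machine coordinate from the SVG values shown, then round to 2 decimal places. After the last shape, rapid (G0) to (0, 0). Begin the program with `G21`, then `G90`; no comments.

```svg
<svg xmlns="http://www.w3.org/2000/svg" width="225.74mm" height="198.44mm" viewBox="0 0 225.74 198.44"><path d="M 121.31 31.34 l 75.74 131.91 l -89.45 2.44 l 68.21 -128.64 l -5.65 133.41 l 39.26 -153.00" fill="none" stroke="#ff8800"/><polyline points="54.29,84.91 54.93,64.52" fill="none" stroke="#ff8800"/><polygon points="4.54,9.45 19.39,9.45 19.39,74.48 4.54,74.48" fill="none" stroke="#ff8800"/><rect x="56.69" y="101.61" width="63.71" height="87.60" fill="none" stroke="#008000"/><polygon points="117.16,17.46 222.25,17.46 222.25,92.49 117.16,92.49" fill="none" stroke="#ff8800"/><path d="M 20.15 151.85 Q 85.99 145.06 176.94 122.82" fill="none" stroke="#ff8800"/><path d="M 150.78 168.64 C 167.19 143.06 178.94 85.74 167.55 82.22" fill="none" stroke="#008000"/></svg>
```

G21
G90
G0 X121.31 Y167.10
M3 S325
G1 X197.05 Y35.19 F4070
G1 X107.60 Y32.75 F4070
G1 X175.81 Y161.39 F4070
G1 X170.16 Y27.98 F4070
G1 X209.42 Y180.98 F4070
G0 X54.29 Y113.53
M3 S325
G1 X54.93 Y133.92 F4070
G0 X4.54 Y188.99
M3 S325
G1 X19.39 Y188.99 F4070
G1 X19.39 Y123.96 F4070
G1 X4.54 Y123.96 F4070
G1 X4.54 Y188.99 F4070
G0 X56.69 Y96.83
M3 S446
G1 X120.40 Y96.83 F1950
G1 X120.40 Y9.23 F1950
G1 X56.69 Y9.23 F1950
G1 X56.69 Y96.83 F1950
G0 X117.16 Y180.98
M3 S325
G1 X222.25 Y180.98 F4070
G1 X222.25 Y105.95 F4070
G1 X117.16 Y105.95 F4070
G1 X117.16 Y180.98 F4070
G0 X20.15 Y46.59
M3 S325
G1 X42.79 Y49.28 F4070
G1 X66.83 Y52.83 F4070
G1 X92.27 Y57.24 F4070
G1 X119.10 Y62.51 F4070
G1 X147.32 Y68.64 F4070
G1 X176.94 Y75.62 F4070
G0 X150.78 Y29.80
M3 S446
G1 X158.51 Y44.84 F1950
G1 X164.95 Y62.79 F1950
G1 X169.59 Y81.28 F1950
G1 X171.91 Y97.93 F1950
G1 X171.40 Y110.37 F1950
G1 X167.55 Y116.22 F1950
M5
G0 X0.00 Y0.00

1 u = 1 mm; y_m = 198.44 − y.

[1] `<path>` open polyline, #ff8800→engrave S325 F4070: (121.31,167.10) → (197.05,35.19) → (107.60,32.75) → (175.81,161.39) → (170.16,27.98) → (209.42,180.98)

[2] `<polyline>` line segment, #ff8800→engrave S325 F4070: (54.29,113.53) → (54.93,133.92)

[3] `<polygon>` rectangle, #ff8800→engrave S325 F4070: (4.54,188.99) → (19.39,188.99) → (19.39,123.96) → (4.54,123.96) → (4.54,188.99) (closed)

[4] `<rect>` rectangle, #008000→score S446 F1950: (56.69,96.83) → (120.40,96.83) → (120.40,9.23) → (56.69,9.23) → (56.69,96.83) (closed)

[5] `<polygon>` rectangle, #ff8800→engrave S325 F4070: (117.16,180.98) → (222.25,180.98) → (222.25,105.95) → (117.16,105.95) → (117.16,180.98) (closed)

[6] `<path>` quadratic bezier, #ff8800→engrave S325 F4070: (20.15,46.59) → (42.79,49.28) → (66.83,52.83) → (92.27,57.24) → (119.10,62.51) → (147.32,68.64) → (176.94,75.62)

[7] `<path>` cubic bezier, #008000→score S446 F1950: (150.78,29.80) → (158.51,44.84) → (164.95,62.79) → (169.59,81.28) → (171.91,97.93) → (171.40,110.37) → (167.55,116.22)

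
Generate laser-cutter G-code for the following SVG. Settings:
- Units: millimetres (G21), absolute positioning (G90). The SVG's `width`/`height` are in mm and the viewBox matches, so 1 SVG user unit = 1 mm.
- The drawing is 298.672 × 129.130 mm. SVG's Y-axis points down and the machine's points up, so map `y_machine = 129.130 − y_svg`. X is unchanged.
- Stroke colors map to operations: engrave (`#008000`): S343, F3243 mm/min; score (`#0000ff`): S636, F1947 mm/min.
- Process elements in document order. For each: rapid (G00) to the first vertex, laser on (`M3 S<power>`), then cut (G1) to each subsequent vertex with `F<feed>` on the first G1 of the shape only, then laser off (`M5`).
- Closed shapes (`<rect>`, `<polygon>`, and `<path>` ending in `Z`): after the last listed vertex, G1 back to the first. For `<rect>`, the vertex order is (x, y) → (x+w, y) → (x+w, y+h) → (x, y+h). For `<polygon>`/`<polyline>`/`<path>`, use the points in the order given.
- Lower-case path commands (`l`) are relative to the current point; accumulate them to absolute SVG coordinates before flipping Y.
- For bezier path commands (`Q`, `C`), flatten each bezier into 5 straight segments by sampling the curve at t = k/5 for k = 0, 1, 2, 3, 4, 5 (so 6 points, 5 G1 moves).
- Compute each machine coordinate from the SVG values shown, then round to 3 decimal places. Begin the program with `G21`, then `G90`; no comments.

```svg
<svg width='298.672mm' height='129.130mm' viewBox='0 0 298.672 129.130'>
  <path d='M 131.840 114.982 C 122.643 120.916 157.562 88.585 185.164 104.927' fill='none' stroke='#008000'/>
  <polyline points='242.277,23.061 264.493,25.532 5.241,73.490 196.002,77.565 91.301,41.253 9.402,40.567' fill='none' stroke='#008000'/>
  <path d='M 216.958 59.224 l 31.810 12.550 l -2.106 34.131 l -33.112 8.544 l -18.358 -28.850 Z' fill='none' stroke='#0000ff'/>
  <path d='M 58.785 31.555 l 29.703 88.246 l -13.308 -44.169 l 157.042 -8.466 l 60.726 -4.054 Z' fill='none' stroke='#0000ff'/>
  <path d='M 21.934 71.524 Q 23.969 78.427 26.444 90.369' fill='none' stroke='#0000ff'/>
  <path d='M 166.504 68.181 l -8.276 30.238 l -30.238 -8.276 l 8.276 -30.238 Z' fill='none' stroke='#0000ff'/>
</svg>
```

viewBox `0 0 298.672 129.130` with mm width/height → 1 unit = 1 mm. Flip: y_m = 129.130 − y_svg.

**Shape 1** — `<path>` cubic bezier, stroke `#008000` → engrave (S343, F3243). Control points (SVG): P0=(131.840,114.982), P1=(122.643,120.916), P2=(157.562,88.585), P3=(185.164,104.927); sampled at t=k/5. Machine vertices: (131.840,14.148) → (131.204,14.484) → (138.688,19.830) → (151.821,26.014) → (168.136,28.863) → (185.164,24.203). Open path.

**Shape 2** — `<polyline>` open polyline, stroke `#008000` → engrave (S343, F3243). Machine vertices: (242.277,106.069) → (264.493,103.598) → (5.241,55.640) → (196.002,51.565) → (91.301,87.877) → (9.402,88.563). Open path.

**Shape 3** — `<path>` regular polygon, stroke `#0000ff` → score (S636, F1947). Machine vertices: (216.958,69.906) → (248.768,57.356) → (246.662,23.225) → (213.550,14.681) → (195.192,43.531) → (216.958,69.906). Closed: final G1 returns to the first vertex.

**Shape 4** — `<path>` closed polygon, stroke `#0000ff` → score (S636, F1947). Machine vertices: (58.785,97.575) → (88.488,9.329) → (75.180,53.498) → (232.222,61.964) → (292.948,66.018) → (58.785,97.575). Closed: final G1 returns to the first vertex.

**Shape 5** — `<path>` quadratic bezier, stroke `#0000ff` → score (S636, F1947). Control points (SVG): P0=(21.934,71.524), P1=(23.969,78.427), P2=(26.444,90.369); sampled at t=k/5. Machine vertices: (21.934,57.606) → (22.766,54.643) → (23.632,51.277) → (24.534,47.508) → (25.472,43.336) → (26.444,38.761). Open path.

**Shape 6** — `<path>` regular polygon, stroke `#0000ff` → score (S636, F1947). Machine vertices: (166.504,60.949) → (158.228,30.711) → (127.990,38.987) → (136.266,69.225) → (166.504,60.949). Closed: final G1 returns to the first vertex.

G21
G90
G00 X131.840 Y14.148
M3 S343
G1 X131.204 Y14.484 F3243
G1 X138.688 Y19.830
G1 X151.821 Y26.014
G1 X168.136 Y28.863
G1 X185.164 Y24.203
M5
G00 X242.277 Y106.069
M3 S343
G1 X264.493 Y103.598 F3243
G1 X5.241 Y55.640
G1 X196.002 Y51.565
G1 X91.301 Y87.877
G1 X9.402 Y88.563
M5
G00 X216.958 Y69.906
M3 S636
G1 X248.768 Y57.356 F1947
G1 X246.662 Y23.225
G1 X213.550 Y14.681
G1 X195.192 Y43.531
G1 X216.958 Y69.906
M5
G00 X58.785 Y97.575
M3 S636
G1 X88.488 Y9.329 F1947
G1 X75.180 Y53.498
G1 X232.222 Y61.964
G1 X292.948 Y66.018
G1 X58.785 Y97.575
M5
G00 X21.934 Y57.606
M3 S636
G1 X22.766 Y54.643 F1947
G1 X23.632 Y51.277
G1 X24.534 Y47.508
G1 X25.472 Y43.336
G1 X26.444 Y38.761
M5
G00 X166.504 Y60.949
M3 S636
G1 X158.228 Y30.711 F1947
G1 X127.990 Y38.987
G1 X136.266 Y69.225
G1 X166.504 Y60.949
M5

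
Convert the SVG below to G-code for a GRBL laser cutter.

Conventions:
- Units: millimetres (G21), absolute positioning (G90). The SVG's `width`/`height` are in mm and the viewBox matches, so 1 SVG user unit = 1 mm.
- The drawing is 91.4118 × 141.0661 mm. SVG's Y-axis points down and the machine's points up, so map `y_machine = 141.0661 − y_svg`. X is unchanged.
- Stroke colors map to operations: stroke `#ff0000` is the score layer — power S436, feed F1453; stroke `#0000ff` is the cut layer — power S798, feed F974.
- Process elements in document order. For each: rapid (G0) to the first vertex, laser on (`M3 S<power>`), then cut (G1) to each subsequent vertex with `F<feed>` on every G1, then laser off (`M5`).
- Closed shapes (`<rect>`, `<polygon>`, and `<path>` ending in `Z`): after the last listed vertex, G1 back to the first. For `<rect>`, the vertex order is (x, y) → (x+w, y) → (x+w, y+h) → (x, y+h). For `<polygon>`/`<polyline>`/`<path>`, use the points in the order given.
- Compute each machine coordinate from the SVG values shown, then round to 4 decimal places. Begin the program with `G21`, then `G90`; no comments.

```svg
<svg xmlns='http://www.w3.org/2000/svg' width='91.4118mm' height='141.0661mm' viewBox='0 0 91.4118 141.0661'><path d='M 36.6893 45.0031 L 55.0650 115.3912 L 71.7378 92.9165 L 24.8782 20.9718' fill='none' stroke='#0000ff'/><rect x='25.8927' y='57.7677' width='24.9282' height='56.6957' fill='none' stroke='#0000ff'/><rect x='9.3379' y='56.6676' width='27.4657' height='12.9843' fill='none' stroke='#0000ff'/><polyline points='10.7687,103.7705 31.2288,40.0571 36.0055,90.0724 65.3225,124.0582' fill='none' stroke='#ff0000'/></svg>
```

1 u = 1 mm; y_m = 141.0661 − y.

[1] `<path>` open polyline, #0000ff→cut S798 F974: (36.6893,96.0630) → (55.0650,25.6749) → (71.7378,48.1496) → (24.8782,120.0943)

[2] `<rect>` rectangle, #0000ff→cut S798 F974: (25.8927,83.2984) → (50.8209,83.2984) → (50.8209,26.6027) → (25.8927,26.6027) → (25.8927,83.2984) (closed)

[3] `<rect>` rectangle, #0000ff→cut S798 F974: (9.3379,84.3985) → (36.8036,84.3985) → (36.8036,71.4142) → (9.3379,71.4142) → (9.3379,84.3985) (closed)

[4] `<polyline>` open polyline, #ff0000→score S436 F1453: (10.7687,37.2956) → (31.2288,101.0090) → (36.0055,50.9937) → (65.3225,17.0079)

G21
G90
G0 X36.6893 Y96.0630
M3 S798
G1 X55.0650 Y25.6749 F974
G1 X71.7378 Y48.1496 F974
G1 X24.8782 Y120.0943 F974
M5
G0 X25.8927 Y83.2984
M3 S798
G1 X50.8209 Y83.2984 F974
G1 X50.8209 Y26.6027 F974
G1 X25.8927 Y26.6027 F974
G1 X25.8927 Y83.2984 F974
M5
G0 X9.3379 Y84.3985
M3 S798
G1 X36.8036 Y84.3985 F974
G1 X36.8036 Y71.4142 F974
G1 X9.3379 Y71.4142 F974
G1 X9.3379 Y84.3985 F974
M5
G0 X10.7687 Y37.2956
M3 S436
G1 X31.2288 Y101.0090 F1453
G1 X36.0055 Y50.9937 F1453
G1 X65.3225 Y17.0079 F1453
M5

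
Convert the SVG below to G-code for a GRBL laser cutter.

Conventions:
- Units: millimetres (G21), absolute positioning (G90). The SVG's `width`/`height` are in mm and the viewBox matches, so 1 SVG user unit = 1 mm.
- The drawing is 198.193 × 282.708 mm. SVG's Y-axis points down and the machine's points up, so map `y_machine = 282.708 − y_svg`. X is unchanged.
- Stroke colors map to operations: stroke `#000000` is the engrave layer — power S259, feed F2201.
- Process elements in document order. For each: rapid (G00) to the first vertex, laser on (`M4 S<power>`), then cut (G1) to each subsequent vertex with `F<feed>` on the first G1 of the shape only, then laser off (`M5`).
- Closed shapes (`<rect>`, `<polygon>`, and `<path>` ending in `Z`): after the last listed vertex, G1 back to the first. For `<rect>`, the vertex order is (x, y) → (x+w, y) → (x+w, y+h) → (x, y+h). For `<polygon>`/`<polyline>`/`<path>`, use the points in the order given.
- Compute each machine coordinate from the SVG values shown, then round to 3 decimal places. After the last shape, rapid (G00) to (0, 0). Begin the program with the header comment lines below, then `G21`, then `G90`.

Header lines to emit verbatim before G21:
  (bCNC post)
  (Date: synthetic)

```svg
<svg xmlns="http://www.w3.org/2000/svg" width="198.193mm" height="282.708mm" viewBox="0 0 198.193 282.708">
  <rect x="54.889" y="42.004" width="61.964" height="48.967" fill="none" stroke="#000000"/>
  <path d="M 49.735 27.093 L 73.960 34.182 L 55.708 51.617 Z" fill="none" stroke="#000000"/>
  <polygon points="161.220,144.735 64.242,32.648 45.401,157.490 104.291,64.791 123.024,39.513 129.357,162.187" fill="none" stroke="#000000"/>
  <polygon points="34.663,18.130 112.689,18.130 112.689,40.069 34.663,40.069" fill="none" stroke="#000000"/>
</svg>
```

Since the viewBox matches the mm dimensions, user units are millimetres directly. The only transform is the Y-flip y_m = 282.708 − y_svg.

Shape 1 is a rectangle drawn with `<rect>`. Its stroke #000000 means engrave at S259, F2201. After flipping Y the toolpath is (54.889,240.704) → (116.853,240.704) → (116.853,191.737) → (54.889,191.737) → (54.889,240.704), returning to the start.

Shape 2 is a regular polygon drawn with `<path>`. Its stroke #000000 means engrave at S259, F2201. After flipping Y the toolpath is (49.735,255.615) → (73.960,248.526) → (55.708,231.091) → (49.735,255.615), returning to the start.

Shape 3 is a closed polygon drawn with `<polygon>`. Its stroke #000000 means engrave at S259, F2201. After flipping Y the toolpath is (161.220,137.973) → (64.242,250.060) → (45.401,125.218) → (104.291,217.917) → (123.024,243.195) → (129.357,120.521) → (161.220,137.973), returning to the start.

Shape 4 is a rectangle drawn with `<polygon>`. Its stroke #000000 means engrave at S259, F2201. After flipping Y the toolpath is (34.663,264.578) → (112.689,264.578) → (112.689,242.639) → (34.663,242.639) → (34.663,264.578), returning to the start.

(bCNC post)
(Date: synthetic)
G21
G90
G00 X54.889 Y240.704
M4 S259
G1 X116.853 Y240.704 F2201
G1 X116.853 Y191.737
G1 X54.889 Y191.737
G1 X54.889 Y240.704
M5
G00 X49.735 Y255.615
M4 S259
G1 X73.960 Y248.526 F2201
G1 X55.708 Y231.091
G1 X49.735 Y255.615
M5
G00 X161.220 Y137.973
M4 S259
G1 X64.242 Y250.060 F2201
G1 X45.401 Y125.218
G1 X104.291 Y217.917
G1 X123.024 Y243.195
G1 X129.357 Y120.521
G1 X161.220 Y137.973
M5
G00 X34.663 Y264.578
M4 S259
G1 X112.689 Y264.578 F2201
G1 X112.689 Y242.639
G1 X34.663 Y242.639
G1 X34.663 Y264.578
M5
G00 X0.000 Y0.000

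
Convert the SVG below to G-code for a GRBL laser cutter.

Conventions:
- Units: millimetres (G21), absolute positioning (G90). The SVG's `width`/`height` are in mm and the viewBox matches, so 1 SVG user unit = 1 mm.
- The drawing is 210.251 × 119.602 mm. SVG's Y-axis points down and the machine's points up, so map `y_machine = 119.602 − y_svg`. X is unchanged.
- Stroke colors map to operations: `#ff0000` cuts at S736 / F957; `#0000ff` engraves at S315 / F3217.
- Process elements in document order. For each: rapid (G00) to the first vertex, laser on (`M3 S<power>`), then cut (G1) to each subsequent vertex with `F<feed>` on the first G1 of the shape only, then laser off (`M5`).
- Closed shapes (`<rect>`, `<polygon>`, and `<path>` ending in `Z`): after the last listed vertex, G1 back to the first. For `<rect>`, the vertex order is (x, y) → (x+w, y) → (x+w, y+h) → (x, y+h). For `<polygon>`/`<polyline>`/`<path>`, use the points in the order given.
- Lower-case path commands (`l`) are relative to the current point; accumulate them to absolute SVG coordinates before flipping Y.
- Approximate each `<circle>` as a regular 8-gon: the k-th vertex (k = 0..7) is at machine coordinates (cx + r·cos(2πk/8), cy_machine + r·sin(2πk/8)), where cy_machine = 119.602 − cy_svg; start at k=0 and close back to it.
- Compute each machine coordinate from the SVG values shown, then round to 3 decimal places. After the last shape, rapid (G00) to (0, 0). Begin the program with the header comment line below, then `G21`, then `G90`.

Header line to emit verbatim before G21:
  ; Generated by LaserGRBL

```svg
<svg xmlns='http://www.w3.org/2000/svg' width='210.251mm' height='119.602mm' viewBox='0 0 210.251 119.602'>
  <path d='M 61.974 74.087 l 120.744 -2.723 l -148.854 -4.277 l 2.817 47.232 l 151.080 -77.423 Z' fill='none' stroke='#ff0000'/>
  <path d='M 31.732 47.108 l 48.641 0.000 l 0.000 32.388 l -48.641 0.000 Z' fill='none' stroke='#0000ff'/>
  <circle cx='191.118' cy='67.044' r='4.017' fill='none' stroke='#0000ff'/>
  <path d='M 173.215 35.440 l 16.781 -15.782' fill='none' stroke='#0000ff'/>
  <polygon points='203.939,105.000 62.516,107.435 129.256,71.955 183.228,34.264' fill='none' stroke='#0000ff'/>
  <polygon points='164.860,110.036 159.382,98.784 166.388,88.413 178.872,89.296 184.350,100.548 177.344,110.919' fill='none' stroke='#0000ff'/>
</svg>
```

; Generated by LaserGRBL
G21
G90
G00 X61.974 Y45.515
M3 S736
G1 X182.718 Y48.238 F957
G1 X33.864 Y52.515
G1 X36.681 Y5.283
G1 X187.761 Y82.706
G1 X61.974 Y45.515
M5
G00 X31.732 Y72.494
M3 S315
G1 X80.373 Y72.494 F3217
G1 X80.373 Y40.106
G1 X31.732 Y40.106
G1 X31.732 Y72.494
M5
G00 X195.135 Y52.558
M3 S315
G1 X193.958 Y55.398 F3217
G1 X191.118 Y56.575
G1 X188.278 Y55.398
G1 X187.101 Y52.558
G1 X188.278 Y49.718
G1 X191.118 Y48.541
G1 X193.958 Y49.718
G1 X195.135 Y52.558
M5
G00 X173.215 Y84.162
M3 S315
G1 X189.996 Y99.944 F3217
M5
G00 X203.939 Y14.602
M3 S315
G1 X62.516 Y12.167 F3217
G1 X129.256 Y47.647
G1 X183.228 Y85.338
G1 X203.939 Y14.602
M5
G00 X164.860 Y9.566
M3 S315
G1 X159.382 Y20.818 F3217
G1 X166.388 Y31.189
G1 X178.872 Y30.306
G1 X184.350 Y19.054
G1 X177.344 Y8.683
G1 X164.860 Y9.566
M5
G00 X0.000 Y0.000

viewBox `0 0 210.251 119.602` with mm width/height → 1 unit = 1 mm. Flip: y_m = 119.602 − y_svg.

**Shape 1** — `<path>` closed polygon, stroke `#ff0000` → cut (S736, F957). Machine vertices: (61.974,45.515) → (182.718,48.238) → (33.864,52.515) → (36.681,5.283) → (187.761,82.706) → (61.974,45.515). Closed: final G1 returns to the first vertex.

**Shape 2** — `<path>` rectangle, stroke `#0000ff` → engrave (S315, F3217). Machine vertices: (31.732,72.494) → (80.373,72.494) → (80.373,40.106) → (31.732,40.106) → (31.732,72.494). Closed: final G1 returns to the first vertex.

**Shape 3** — `<circle>` circle, stroke `#0000ff` → engrave (S315, F3217). Machine vertices: (195.135,52.558) → (193.958,55.398) → (191.118,56.575) → (188.278,55.398) → (187.101,52.558) → (188.278,49.718) → (191.118,48.541) → (193.958,49.718) → (195.135,52.558). Closed: final G1 returns to the first vertex.

**Shape 4** — `<path>` line segment, stroke `#0000ff` → engrave (S315, F3217). Machine vertices: (173.215,84.162) → (189.996,99.944). Open path.

**Shape 5** — `<polygon>` closed polygon, stroke `#0000ff` → engrave (S315, F3217). Machine vertices: (203.939,14.602) → (62.516,12.167) → (129.256,47.647) → (183.228,85.338) → (203.939,14.602). Closed: final G1 returns to the first vertex.

**Shape 6** — `<polygon>` regular polygon, stroke `#0000ff` → engrave (S315, F3217). Machine vertices: (164.860,9.566) → (159.382,20.818) → (166.388,31.189) → (178.872,30.306) → (184.350,19.054) → (177.344,8.683) → (164.860,9.566). Closed: final G1 returns to the first vertex.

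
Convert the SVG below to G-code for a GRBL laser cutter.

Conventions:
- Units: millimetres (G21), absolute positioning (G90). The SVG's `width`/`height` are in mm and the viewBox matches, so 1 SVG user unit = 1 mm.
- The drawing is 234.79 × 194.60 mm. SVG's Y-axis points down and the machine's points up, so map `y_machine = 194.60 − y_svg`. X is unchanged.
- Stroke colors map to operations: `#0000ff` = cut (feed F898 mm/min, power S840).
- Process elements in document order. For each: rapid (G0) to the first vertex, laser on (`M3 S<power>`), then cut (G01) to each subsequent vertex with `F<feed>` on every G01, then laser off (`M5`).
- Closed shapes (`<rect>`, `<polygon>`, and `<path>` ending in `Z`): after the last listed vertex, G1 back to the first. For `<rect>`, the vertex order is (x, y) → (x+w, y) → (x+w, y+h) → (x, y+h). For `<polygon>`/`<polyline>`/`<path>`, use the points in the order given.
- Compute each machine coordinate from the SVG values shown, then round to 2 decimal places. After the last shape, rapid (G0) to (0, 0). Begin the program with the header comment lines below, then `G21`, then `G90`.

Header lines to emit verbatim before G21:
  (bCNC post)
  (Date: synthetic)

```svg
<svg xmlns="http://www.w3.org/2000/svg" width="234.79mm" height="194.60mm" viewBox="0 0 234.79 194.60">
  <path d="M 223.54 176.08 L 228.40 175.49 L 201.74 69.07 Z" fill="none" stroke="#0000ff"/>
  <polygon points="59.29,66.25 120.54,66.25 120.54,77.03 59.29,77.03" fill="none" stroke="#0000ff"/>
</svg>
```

1 u = 1 mm; y_m = 194.60 − y.

[1] `<path>` closed polygon, #0000ff→cut S840 F898: (223.54,18.52) → (228.40,19.11) → (201.74,125.53) → (223.54,18.52) (closed)

[2] `<polygon>` rectangle, #0000ff→cut S840 F898: (59.29,128.35) → (120.54,128.35) → (120.54,117.57) → (59.29,117.57) → (59.29,128.35) (closed)

(bCNC post)
(Date: synthetic)
G21
G90
G0 X223.54 Y18.52
M3 S840
G01 X228.40 Y19.11 F898
G01 X201.74 Y125.53 F898
G01 X223.54 Y18.52 F898
M5
G0 X59.29 Y128.35
M3 S840
G01 X120.54 Y128.35 F898
G01 X120.54 Y117.57 F898
G01 X59.29 Y117.57 F898
G01 X59.29 Y128.35 F898
M5
G0 X0.00 Y0.00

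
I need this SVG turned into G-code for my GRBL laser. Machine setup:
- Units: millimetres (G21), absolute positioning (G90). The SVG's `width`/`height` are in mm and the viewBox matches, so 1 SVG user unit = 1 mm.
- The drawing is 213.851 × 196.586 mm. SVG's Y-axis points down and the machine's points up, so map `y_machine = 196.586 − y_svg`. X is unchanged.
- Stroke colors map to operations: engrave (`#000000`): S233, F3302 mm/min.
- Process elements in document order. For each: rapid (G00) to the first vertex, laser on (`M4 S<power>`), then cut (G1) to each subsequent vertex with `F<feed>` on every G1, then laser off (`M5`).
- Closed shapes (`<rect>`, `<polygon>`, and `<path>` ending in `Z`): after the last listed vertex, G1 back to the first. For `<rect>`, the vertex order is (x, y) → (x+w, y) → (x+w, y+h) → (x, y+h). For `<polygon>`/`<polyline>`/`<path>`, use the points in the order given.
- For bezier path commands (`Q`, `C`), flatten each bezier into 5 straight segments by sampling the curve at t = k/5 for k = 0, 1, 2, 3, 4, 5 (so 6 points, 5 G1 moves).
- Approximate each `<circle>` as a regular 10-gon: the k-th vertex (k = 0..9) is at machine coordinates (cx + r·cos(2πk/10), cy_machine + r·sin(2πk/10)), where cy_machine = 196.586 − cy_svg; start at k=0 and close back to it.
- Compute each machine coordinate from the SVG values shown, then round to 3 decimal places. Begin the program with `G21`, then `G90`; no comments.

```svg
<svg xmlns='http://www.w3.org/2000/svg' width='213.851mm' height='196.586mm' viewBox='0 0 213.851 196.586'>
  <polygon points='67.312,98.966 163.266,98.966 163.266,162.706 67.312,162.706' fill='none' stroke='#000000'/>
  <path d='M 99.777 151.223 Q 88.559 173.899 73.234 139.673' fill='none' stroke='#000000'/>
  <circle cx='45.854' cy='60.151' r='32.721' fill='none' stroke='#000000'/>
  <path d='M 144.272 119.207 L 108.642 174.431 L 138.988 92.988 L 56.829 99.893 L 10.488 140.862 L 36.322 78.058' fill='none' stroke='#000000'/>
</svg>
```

1 u = 1 mm; y_m = 196.586 − y.

[1] `<polygon>` rectangle, #000000→engrave S233 F3302: (67.312,97.620) → (163.266,97.620) → (163.266,33.880) → (67.312,33.880) → (67.312,97.620) (closed)

[2] `<path>` quadratic bezier, #000000→engrave S233 F3302: (99.777,45.363) → (95.126,38.569) → (90.145,36.327) → (84.837,38.637) → (79.200,45.499) → (73.234,56.913)

[3] `<circle>` circle, #000000→engrave S233 F3302: (78.575,136.435) → (72.326,155.668) → (55.965,167.555) → (35.743,167.555) → (19.382,155.668) → (13.133,136.435) → (19.382,117.202) → (35.743,105.315) → (55.965,105.315) → (72.326,117.202) → (78.575,136.435) (closed)

[4] `<path>` open polyline, #000000→engrave S233 F3302: (144.272,77.379) → (108.642,22.155) → (138.988,103.598) → (56.829,96.693) → (10.488,55.724) → (36.322,118.528)

G21
G90
G00 X67.312 Y97.620
M4 S233
G1 X163.266 Y97.620 F3302
G1 X163.266 Y33.880 F3302
G1 X67.312 Y33.880 F3302
G1 X67.312 Y97.620 F3302
M5
G00 X99.777 Y45.363
M4 S233
G1 X95.126 Y38.569 F3302
G1 X90.145 Y36.327 F3302
G1 X84.837 Y38.637 F3302
G1 X79.200 Y45.499 F3302
G1 X73.234 Y56.913 F3302
M5
G00 X78.575 Y136.435
M4 S233
G1 X72.326 Y155.668 F3302
G1 X55.965 Y167.555 F3302
G1 X35.743 Y167.555 F3302
G1 X19.382 Y155.668 F3302
G1 X13.133 Y136.435 F3302
G1 X19.382 Y117.202 F3302
G1 X35.743 Y105.315 F3302
G1 X55.965 Y105.315 F3302
G1 X72.326 Y117.202 F3302
G1 X78.575 Y136.435 F3302
M5
G00 X144.272 Y77.379
M4 S233
G1 X108.642 Y22.155 F3302
G1 X138.988 Y103.598 F3302
G1 X56.829 Y96.693 F3302
G1 X10.488 Y55.724 F3302
G1 X36.322 Y118.528 F3302
M5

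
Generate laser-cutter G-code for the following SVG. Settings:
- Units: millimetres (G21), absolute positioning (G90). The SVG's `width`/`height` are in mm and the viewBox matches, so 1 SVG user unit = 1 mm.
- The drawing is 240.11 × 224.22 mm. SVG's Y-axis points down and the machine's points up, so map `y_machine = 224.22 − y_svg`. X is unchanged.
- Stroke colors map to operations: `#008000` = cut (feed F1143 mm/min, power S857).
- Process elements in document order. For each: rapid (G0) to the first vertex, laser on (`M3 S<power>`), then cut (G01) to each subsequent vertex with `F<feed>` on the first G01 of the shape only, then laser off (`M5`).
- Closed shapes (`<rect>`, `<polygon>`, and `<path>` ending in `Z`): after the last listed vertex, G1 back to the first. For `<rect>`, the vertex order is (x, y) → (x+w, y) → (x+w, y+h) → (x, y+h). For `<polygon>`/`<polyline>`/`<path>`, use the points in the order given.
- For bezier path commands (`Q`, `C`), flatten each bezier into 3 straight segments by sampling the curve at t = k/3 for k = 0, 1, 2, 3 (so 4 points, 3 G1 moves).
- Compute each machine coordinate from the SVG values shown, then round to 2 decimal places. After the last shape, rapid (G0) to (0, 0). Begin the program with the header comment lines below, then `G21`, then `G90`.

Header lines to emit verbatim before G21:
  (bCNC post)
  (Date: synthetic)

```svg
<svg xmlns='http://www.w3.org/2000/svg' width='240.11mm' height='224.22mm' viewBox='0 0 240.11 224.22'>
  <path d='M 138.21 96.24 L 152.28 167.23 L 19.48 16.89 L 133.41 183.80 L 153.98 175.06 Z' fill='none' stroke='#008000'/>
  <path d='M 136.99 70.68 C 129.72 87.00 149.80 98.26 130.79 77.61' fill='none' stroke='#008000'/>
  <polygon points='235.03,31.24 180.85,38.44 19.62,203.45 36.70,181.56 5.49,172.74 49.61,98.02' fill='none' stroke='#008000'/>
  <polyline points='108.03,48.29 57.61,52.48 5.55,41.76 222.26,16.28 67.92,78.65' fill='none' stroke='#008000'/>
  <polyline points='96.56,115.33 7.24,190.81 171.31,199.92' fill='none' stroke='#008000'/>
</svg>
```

viewBox `0 0 240.11 224.22` with mm width/height → 1 unit = 1 mm. Flip: y_m = 224.22 − y_svg.

**Shape 1** — `<path>` closed polygon, stroke `#008000` → cut (S857, F1143). Machine vertices: (138.21,127.98) → (152.28,56.99) → (19.48,207.33) → (133.41,40.42) → (153.98,49.16) → (138.21,127.98). Closed: final G1 returns to the first vertex.

**Shape 2** — `<path>` cubic bezier, stroke `#008000` → cut (S857, F1143). Control points (SVG): P0=(136.99,70.68), P1=(129.72,87.00), P2=(149.80,98.26), P3=(130.79,77.61); sampled at t=k/3. Machine vertices: (136.99,153.54) → (136.38,139.90) → (139.23,135.60) → (130.79,146.61). Open path.

**Shape 3** — `<polygon>` closed polygon, stroke `#008000` → cut (S857, F1143). Machine vertices: (235.03,192.98) → (180.85,185.78) → (19.62,20.77) → (36.70,42.66) → (5.49,51.48) → (49.61,126.20) → (235.03,192.98). Closed: final G1 returns to the first vertex.

**Shape 4** — `<polyline>` open polyline, stroke `#008000` → cut (S857, F1143). Machine vertices: (108.03,175.93) → (57.61,171.74) → (5.55,182.46) → (222.26,207.94) → (67.92,145.57). Open path.

**Shape 5** — `<polyline>` open polyline, stroke `#008000` → cut (S857, F1143). Machine vertices: (96.56,108.89) → (7.24,33.41) → (171.31,24.30). Open path.

(bCNC post)
(Date: synthetic)
G21
G90
G0 X138.21 Y127.98
M3 S857
G01 X152.28 Y56.99 F1143
G01 X19.48 Y207.33
G01 X133.41 Y40.42
G01 X153.98 Y49.16
G01 X138.21 Y127.98
M5
G0 X136.99 Y153.54
M3 S857
G01 X136.38 Y139.90 F1143
G01 X139.23 Y135.60
G01 X130.79 Y146.61
M5
G0 X235.03 Y192.98
M3 S857
G01 X180.85 Y185.78 F1143
G01 X19.62 Y20.77
G01 X36.70 Y42.66
G01 X5.49 Y51.48
G01 X49.61 Y126.20
G01 X235.03 Y192.98
M5
G0 X108.03 Y175.93
M3 S857
G01 X57.61 Y171.74 F1143
G01 X5.55 Y182.46
G01 X222.26 Y207.94
G01 X67.92 Y145.57
M5
G0 X96.56 Y108.89
M3 S857
G01 X7.24 Y33.41 F1143
G01 X171.31 Y24.30
M5
G0 X0.00 Y0.00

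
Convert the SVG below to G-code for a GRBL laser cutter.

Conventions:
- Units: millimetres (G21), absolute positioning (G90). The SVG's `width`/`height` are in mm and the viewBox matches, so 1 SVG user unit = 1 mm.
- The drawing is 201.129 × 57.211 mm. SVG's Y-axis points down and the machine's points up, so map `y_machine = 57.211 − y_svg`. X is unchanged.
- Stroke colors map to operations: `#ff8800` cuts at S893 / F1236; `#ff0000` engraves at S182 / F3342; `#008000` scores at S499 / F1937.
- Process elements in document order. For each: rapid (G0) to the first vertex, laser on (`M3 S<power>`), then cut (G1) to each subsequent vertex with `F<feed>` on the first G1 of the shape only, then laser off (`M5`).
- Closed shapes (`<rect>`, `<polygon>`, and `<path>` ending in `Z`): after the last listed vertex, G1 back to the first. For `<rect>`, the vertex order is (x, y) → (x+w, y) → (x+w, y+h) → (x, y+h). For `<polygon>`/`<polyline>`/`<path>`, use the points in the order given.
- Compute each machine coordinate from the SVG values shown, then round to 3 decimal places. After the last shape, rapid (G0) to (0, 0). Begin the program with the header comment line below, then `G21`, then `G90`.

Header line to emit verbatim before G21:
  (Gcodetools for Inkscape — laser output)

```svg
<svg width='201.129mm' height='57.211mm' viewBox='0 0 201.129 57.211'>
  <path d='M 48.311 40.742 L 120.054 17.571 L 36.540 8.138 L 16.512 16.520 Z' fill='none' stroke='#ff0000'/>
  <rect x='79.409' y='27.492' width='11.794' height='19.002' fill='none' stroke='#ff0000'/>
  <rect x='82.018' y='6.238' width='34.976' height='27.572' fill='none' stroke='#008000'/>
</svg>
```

(Gcodetools for Inkscape — laser output)
G21
G90
G0 X48.311 Y16.469
M3 S182
G1 X120.054 Y39.640 F3342
G1 X36.540 Y49.073
G1 X16.512 Y40.691
G1 X48.311 Y16.469
M5
G0 X79.409 Y29.719
M3 S182
G1 X91.203 Y29.719 F3342
G1 X91.203 Y10.717
G1 X79.409 Y10.717
G1 X79.409 Y29.719
M5
G0 X82.018 Y50.973
M3 S499
G1 X116.994 Y50.973 F1937
G1 X116.994 Y23.401
G1 X82.018 Y23.401
G1 X82.018 Y50.973
M5
G0 X0.000 Y0.000

viewBox `0 0 201.129 57.211` with mm width/height → 1 unit = 1 mm. Flip: y_m = 57.211 − y_svg.

**Shape 1** — `<path>` closed polygon, stroke `#ff0000` → engrave (S182, F3342). Machine vertices: (48.311,16.469) → (120.054,39.640) → (36.540,49.073) → (16.512,40.691) → (48.311,16.469). Closed: final G1 returns to the first vertex.

**Shape 2** — `<rect>` rectangle, stroke `#ff0000` → engrave (S182, F3342). Machine vertices: (79.409,29.719) → (91.203,29.719) → (91.203,10.717) → (79.409,10.717) → (79.409,29.719). Closed: final G1 returns to the first vertex.

**Shape 3** — `<rect>` rectangle, stroke `#008000` → score (S499, F1937). Machine vertices: (82.018,50.973) → (116.994,50.973) → (116.994,23.401) → (82.018,23.401) → (82.018,50.973). Closed: final G1 returns to the first vertex.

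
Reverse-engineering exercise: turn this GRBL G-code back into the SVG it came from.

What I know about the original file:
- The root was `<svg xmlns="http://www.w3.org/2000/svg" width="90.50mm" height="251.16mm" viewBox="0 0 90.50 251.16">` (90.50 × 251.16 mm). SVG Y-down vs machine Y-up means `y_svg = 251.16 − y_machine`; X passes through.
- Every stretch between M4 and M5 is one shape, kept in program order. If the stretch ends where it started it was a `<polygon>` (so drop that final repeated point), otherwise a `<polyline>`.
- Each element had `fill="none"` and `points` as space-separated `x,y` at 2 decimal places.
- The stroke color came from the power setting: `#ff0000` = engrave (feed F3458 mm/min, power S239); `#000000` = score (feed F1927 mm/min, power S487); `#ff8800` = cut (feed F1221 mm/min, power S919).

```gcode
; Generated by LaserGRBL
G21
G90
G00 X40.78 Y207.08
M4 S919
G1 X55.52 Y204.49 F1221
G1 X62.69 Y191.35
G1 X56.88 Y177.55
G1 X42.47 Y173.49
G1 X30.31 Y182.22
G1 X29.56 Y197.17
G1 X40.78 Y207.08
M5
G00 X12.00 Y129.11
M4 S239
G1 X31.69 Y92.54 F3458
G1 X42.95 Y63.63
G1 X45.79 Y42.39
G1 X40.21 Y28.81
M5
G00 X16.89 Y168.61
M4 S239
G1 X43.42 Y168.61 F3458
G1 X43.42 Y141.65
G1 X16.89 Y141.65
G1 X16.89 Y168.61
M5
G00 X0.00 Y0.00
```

Each laser-on run becomes one SVG element. Flip Y back into SVG space with y_svg = 251.16 − y_machine.

Run 1: power S919 maps to stroke `#ff8800` (cut). The run returns to its start, so emit a `<polygon>` with points (Y-flipped): 40.78,44.08 55.52,46.67 62.69,59.81 56.88,73.61 42.47,77.67 30.31,68.94 29.56,53.99.

Run 2: S239 ⇒ engrave layer `#ff0000`. The run is open, so emit a `<polyline>` with points (Y-flipped): 12.00,122.05 31.69,158.62 42.95,187.53 45.79,208.77 40.21,222.35.

Run 3: S239 ⇒ engrave layer `#ff0000`. The run returns to its start, so emit a `<polygon>` with points (Y-flipped): 16.89,82.55 43.42,82.55 43.42,109.51 16.89,109.51.

<svg xmlns="http://www.w3.org/2000/svg" width="90.50mm" height="251.16mm" viewBox="0 0 90.50 251.16">
  <polygon points="40.78,44.08 55.52,46.67 62.69,59.81 56.88,73.61 42.47,77.67 30.31,68.94 29.56,53.99" fill="none" stroke="#ff8800"/>
  <polyline points="12.00,122.05 31.69,158.62 42.95,187.53 45.79,208.77 40.21,222.35" fill="none" stroke="#ff0000"/>
  <polygon points="16.89,82.55 43.42,82.55 43.42,109.51 16.89,109.51" fill="none" stroke="#ff0000"/>
</svg>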